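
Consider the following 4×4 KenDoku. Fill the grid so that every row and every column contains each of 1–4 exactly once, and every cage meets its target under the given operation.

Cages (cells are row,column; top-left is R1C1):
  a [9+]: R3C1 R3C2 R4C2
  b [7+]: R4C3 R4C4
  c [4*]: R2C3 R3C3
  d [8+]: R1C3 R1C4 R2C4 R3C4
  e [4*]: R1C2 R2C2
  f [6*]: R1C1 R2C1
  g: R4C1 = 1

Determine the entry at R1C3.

Cage g is given, leaving R4C1 = 1.
In row 4, 2 can only go at R4C2, so R4C2 = 2.
The only place for 2 in row 3 is R3C4.
Row 2 needs a 2, and only R2C1 is open for it.
Column 1 already has 2; hence R1C1 = 3.
Column 1 now contains 3, so R3C1 = 4.
Row 3 already has 4, so R3C2 = 3.
Row 3 already has 4, so R3C3 = 1.
Column 3 now contains 1, leaving R1C3 = 2.
Cage d has sum 8, leaving R1C4 = 1.
Column 3 now contains 1, leaving R2C3 = 4.
The 4 cells of cage d must have sum 8, leaving R2C4 = 3.
4 is placed in column 3; hence R4C3 = 3.
Column 4 now contains 3, leaving R4C4 = 4.
Row 1 already has 1, leaving R1C2 = 4.
Row 2 now contains 4; hence R2C2 = 1.
The full grid is 3 4 2 1 / 2 1 4 3 / 4 3 1 2 / 1 2 3 4.

2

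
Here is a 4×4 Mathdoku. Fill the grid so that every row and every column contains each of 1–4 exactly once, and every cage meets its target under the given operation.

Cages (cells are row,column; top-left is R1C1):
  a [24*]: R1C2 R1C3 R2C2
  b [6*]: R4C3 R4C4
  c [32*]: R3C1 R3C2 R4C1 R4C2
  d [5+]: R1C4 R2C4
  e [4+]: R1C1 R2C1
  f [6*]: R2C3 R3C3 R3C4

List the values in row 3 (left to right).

The only place for 4 in column 3 is R1C3.
The only place for 4 in row 2 is R2C4.
The two cells of cage d must have sum 5; hence R1C4 = 1.
1 is placed in row 1, which forces R1C1 = 3.
3 is placed in row 1; hence R1C2 = 2.
Cage e needs two cells with sum 4, which forces R2C1 = 1.
Column 2 now contains 2, which forces R2C2 = 3.
3 is placed in row 2, so R2C3 = 2.
Column 3 now contains 2, so R4C3 = 3.
Row 4 now contains 3, so R4C4 = 2.
The 4 cells of cage c must have product 32, which forces R3C1 = 2.
The 4 cells of cage c must have product 32, which forces R3C2 = 4.
Column 3 now contains 3, leaving R3C3 = 1.
Column 4 already has 2, so R3C4 = 3.
Row 4 already has 2, leaving R4C1 = 4.
Cage c needs product 32, leaving R4C2 = 1.
Completed grid: 3 2 4 1 / 1 3 2 4 / 2 4 1 3 / 4 1 3 2.

2 4 1 3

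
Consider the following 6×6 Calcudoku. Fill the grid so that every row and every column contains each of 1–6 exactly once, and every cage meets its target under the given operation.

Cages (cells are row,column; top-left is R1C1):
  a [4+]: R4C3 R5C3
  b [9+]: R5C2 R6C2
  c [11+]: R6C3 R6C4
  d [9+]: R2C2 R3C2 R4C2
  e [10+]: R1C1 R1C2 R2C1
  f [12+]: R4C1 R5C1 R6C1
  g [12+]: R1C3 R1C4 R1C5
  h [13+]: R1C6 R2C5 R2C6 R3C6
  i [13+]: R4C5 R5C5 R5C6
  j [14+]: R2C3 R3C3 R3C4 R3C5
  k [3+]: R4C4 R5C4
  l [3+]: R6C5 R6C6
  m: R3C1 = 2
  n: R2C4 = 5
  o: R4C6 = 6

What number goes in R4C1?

5

Cage n is given; hence R2C4 = 5.
Cage m is given, leaving R3C1 = 2.
Cage o is a single given cell, which forces R4C6 = 6.
Column 4 now contains 5, leaving R6C4 = 6.
Row 6 already has 6, so R6C3 = 5.
The 4 cells of cage j must have sum 14, leaving R3C4 = 3.
Column 4 now contains 3, which forces R1C4 = 4.
The only place for 1 in column 1 is R1C1.
Column 1 needs a 6, and only R2C1 is open for it.
The 3 cells of cage e must have sum 10, leaving R1C2 = 3.
3 is placed in row 1, leaving R1C6 = 5.
Column 2 now contains 3, which forces R6C2 = 4.
Cage d has sum 9; hence R3C2 = 6.
Row 3 now contains 6; hence R3C3 = 4.
4 is placed in row 3; hence R3C6 = 1.
Cage b needs two cells with sum 9; hence R5C2 = 5.
Row 5 now contains 5, so R5C5 = 6.
Row 6 already has 4; hence R6C1 = 3.
1 is placed in column 6, which forces R6C6 = 2.
Cage g needs sum 12, which forces R1C3 = 6.
Column 5 already has 6, which forces R1C5 = 2.
Column 3 now contains 4, leaving R2C3 = 2.
Row 3 already has 1, which forces R3C5 = 5.
Cage f needs sum 12, leaving R4C1 = 5.
Row 5 now contains 5, leaving R5C1 = 4.
Row 5 now contains 4, leaving R5C6 = 3.
Row 6 now contains 2, leaving R6C5 = 1.
2 is placed in row 2, leaving R2C2 = 1.
Cage h needs sum 13, so R2C5 = 3.
3 is placed in column 6; hence R2C6 = 4.
Cage d needs sum 9, leaving R4C2 = 2.
Cage a's pair has sum 4, which forces R4C3 = 3.
Row 4 now contains 2, leaving R4C4 = 1.
Cage i has sum 13, leaving R4C5 = 4.
Row 5 already has 3, so R5C3 = 1.
Column 4 already has 1, leaving R5C4 = 2.
Filled in: 1 3 6 4 2 5 / 6 1 2 5 3 4 / 2 6 4 3 5 1 / 5 2 3 1 4 6 / 4 5 1 2 6 3 / 3 4 5 6 1 2.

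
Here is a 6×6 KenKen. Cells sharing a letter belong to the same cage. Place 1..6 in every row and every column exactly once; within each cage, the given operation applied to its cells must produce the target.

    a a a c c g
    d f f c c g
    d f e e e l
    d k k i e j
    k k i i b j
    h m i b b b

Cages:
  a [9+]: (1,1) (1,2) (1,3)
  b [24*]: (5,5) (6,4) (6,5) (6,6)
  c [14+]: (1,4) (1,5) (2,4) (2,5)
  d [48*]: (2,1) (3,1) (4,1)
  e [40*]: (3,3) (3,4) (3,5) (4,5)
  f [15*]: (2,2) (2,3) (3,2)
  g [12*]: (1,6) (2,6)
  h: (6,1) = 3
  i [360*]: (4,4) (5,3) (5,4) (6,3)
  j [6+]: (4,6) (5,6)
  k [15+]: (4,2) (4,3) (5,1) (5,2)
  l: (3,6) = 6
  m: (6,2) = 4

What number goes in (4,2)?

1

Cage l is a single given cell; hence (3,6) = 6.
H is a freebie, leaving (6,1) = 3.
Cage m is a single given cell, so (6,2) = 4.
Cage b needs product 24; hence (5,5) = 2.
The only place for 3 in row 3 is (3,2).
Row 6 needs a 5, and only (6,3) is open for it.
The 3 cells of cage f must have product 15, so (2,2) = 5.
5 is placed in column 3, leaving (2,3) = 1.
Cage e has product 40, which forces (3,3) = 2.
The 4 cells of cage e must have product 40; hence (4,5) = 4.
2 is placed in row 3, so (3,1) = 4.
The only place for 5 in row 4 is (4,6).
Cage j's pair has sum 6, which forces (5,6) = 1.
Column 6 now contains 1, which forces (6,6) = 2.
Cage k needs sum 15, leaving (4,2) = 1.
The 4 cells of cage k must have sum 15, leaving (4,3) = 3.
3 is placed in row 4, which forces (4,4) = 6.
Cage k needs sum 15, so (5,1) = 5.
1 is placed in row 5, so (5,2) = 6.
Row 5 now contains 6; hence (5,3) = 4.
Row 5 now contains 4, so (5,4) = 3.
Column 4 already has 6; hence (6,4) = 1.
Row 6 now contains 1, leaving (6,5) = 6.
The 3 cells of cage a must have sum 9, which forces (1,1) = 1.
1 is placed in column 2, so (1,2) = 2.
3 is placed in column 3, so (1,3) = 6.
Row 1 already has 2, which forces (1,4) = 4.
Cage c needs sum 14, which forces (1,5) = 5.
4 is placed in row 1, so (1,6) = 3.
Cage d needs product 48; hence (2,1) = 6.
Column 4 now contains 4, so (2,4) = 2.
6 is placed in column 5, so (2,5) = 3.
Column 6 already has 3; hence (2,6) = 4.
Column 4 now contains 1; hence (3,4) = 5.
Cage e has product 40, so (3,5) = 1.
6 is placed in row 4, which forces (4,1) = 2.
Filled in: 1 2 6 4 5 3 / 6 5 1 2 3 4 / 4 3 2 5 1 6 / 2 1 3 6 4 5 / 5 6 4 3 2 1 / 3 4 5 1 6 2.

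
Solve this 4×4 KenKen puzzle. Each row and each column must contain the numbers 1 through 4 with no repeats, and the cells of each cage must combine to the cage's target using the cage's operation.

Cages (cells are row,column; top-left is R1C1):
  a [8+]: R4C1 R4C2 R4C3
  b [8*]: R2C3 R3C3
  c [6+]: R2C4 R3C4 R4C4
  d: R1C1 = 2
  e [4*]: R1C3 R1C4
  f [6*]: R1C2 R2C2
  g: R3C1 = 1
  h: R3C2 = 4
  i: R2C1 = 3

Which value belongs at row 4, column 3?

D is a freebie, so R1C1 = 2.
2 is placed in row 1; hence R1C2 = 3.
I is a freebie, leaving R2C1 = 3.
Column 2 now contains 3, which forces R2C2 = 2.
2 is placed in row 2, which forces R2C3 = 4.
2 is placed in row 2, which forces R2C4 = 1.
G is a freebie, leaving R3C1 = 1.
Cage h is given, which forces R3C2 = 4.
4 is placed in column 3, so R3C3 = 2.
Row 3 now contains 2, leaving R3C4 = 3.
1 is placed in column 1, so R4C1 = 4.
Column 2 now contains 4, leaving R4C2 = 1.
Row 4 now contains 1, leaving R4C3 = 3.
Column 4 now contains 3, which forces R4C4 = 2.
4 is placed in column 3, which forces R1C3 = 1.
Column 4 now contains 1, which forces R1C4 = 4.
The full grid is 2 3 1 4 / 3 2 4 1 / 1 4 2 3 / 4 1 3 2.

3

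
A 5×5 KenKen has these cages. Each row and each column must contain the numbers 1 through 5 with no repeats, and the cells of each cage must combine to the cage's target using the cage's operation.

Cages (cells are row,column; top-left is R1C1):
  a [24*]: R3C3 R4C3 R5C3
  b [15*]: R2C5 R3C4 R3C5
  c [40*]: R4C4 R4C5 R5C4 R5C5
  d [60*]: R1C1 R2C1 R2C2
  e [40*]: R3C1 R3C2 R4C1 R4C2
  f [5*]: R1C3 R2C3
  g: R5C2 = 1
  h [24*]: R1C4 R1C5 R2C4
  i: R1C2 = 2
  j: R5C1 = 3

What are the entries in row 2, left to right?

Cage i is a single given cell, which forces R1C2 = 2.
J is a freebie, leaving R5C1 = 3.
Cage g is a single given cell, leaving R5C2 = 1.
Cage d needs product 60, leaving R2C2 = 3.
The 3 cells of cage h must have product 24, leaving R2C4 = 2.
Row 1 needs a 1, and only R1C3 is open for it.
1 is placed in column 3, which forces R2C3 = 5.
5 is placed in row 2, which forces R2C5 = 1.
The 3 cells of cage d must have product 60; hence R1C1 = 5.
5 is placed in row 2, which forces R2C1 = 4.
The 4 cells of cage c must have product 40, which forces R4C4 = 1.
Cage e needs product 40, leaving R3C1 = 1.
Row 4 already has 1; hence R4C1 = 2.
Cage c has product 40, leaving R5C5 = 2.
Cage a needs product 24, which forces R3C3 = 2.
The 3 cells of cage a must have product 24; hence R4C3 = 3.
2 is placed in row 5, so R5C3 = 4.
Row 5 now contains 4; hence R5C4 = 5.
Column 4 now contains 5; hence R3C4 = 3.
The 3 cells of cage b must have product 15, leaving R3C5 = 5.
Cage c has product 40, which forces R4C5 = 4.
Column 4 now contains 3, which forces R1C4 = 4.
Column 5 now contains 4, which forces R1C5 = 3.
Row 3 now contains 5; hence R3C2 = 4.
Row 4 already has 4, which forces R4C2 = 5.
Filled in: 5 2 1 4 3 / 4 3 5 2 1 / 1 4 2 3 5 / 2 5 3 1 4 / 3 1 4 5 2.

4 3 5 2 1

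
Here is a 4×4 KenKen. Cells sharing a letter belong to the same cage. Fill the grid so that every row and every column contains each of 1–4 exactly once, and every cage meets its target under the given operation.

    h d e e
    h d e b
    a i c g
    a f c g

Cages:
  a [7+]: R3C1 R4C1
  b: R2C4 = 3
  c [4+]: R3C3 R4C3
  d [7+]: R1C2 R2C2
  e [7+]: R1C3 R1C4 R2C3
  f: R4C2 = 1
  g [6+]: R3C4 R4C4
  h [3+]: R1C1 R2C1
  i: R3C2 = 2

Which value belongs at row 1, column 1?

2

Cage b is a single given cell, leaving R2C4 = 3.
Cage i is given, so R3C2 = 2.
Row 3 now contains 2; hence R3C4 = 4.
Cage f is given, so R4C2 = 1.
Row 4 already has 1; hence R4C3 = 3.
Column 4 already has 4, which forces R4C4 = 2.
Cage d's pair has sum 7; hence R1C2 = 3.
Column 4 already has 2; hence R1C4 = 1.
Row 2 now contains 3, leaving R2C2 = 4.
Row 2 now contains 4, leaving R2C3 = 2.
Row 3 already has 4, leaving R3C1 = 3.
Column 3 already has 3; hence R3C3 = 1.
Row 4 already has 3, so R4C1 = 4.
Row 1 now contains 1; hence R1C1 = 2.
2 is placed in column 3, which forces R1C3 = 4.
Row 2 already has 2, which forces R2C1 = 1.
Filled in: 2 3 4 1 / 1 4 2 3 / 3 2 1 4 / 4 1 3 2.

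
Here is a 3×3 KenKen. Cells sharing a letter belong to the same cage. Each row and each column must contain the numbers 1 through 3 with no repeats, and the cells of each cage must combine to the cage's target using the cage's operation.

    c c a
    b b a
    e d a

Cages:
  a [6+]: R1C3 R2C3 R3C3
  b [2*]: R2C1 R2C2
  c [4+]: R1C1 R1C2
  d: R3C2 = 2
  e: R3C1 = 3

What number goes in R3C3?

1

Cage e is a single given cell; hence R3C1 = 3.
Cage d is a single given cell, which forces R3C2 = 2.
Row 3 now contains 2, which forces R3C3 = 1.
Column 1 already has 3, so R1C1 = 1.
Cage c needs two cells with sum 4, leaving R1C2 = 3.
3 is placed in row 1, so R1C3 = 2.
The two cells of cage b must have product 2, leaving R2C1 = 2.
Column 2 already has 2, leaving R2C2 = 1.
Column 3 already has 2, so R2C3 = 3.
The full grid is 1 3 2 / 2 1 3 / 3 2 1.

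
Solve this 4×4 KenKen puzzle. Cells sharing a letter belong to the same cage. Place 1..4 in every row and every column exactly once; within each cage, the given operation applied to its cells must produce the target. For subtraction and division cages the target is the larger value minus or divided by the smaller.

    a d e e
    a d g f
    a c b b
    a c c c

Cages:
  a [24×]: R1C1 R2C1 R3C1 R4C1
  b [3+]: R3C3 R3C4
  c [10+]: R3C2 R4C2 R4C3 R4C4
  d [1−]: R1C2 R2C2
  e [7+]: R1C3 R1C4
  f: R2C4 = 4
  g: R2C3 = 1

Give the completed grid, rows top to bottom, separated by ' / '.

1 2 4 3 / 2 3 1 4 / 3 4 2 1 / 4 1 3 2

Cage g is given, which forces R2C3 = 1.
Cage f is a single given cell, leaving R2C4 = 4.
1 is placed in column 3; hence R3C3 = 2.
Row 3 now contains 2; hence R3C4 = 1.
Cage e's pair has sum 7, which forces R1C3 = 4.
4 is placed in column 4; hence R1C4 = 3.
The 4 cells of cage c must have sum 10, leaving R4C2 = 1.
Column 3 now contains 4, leaving R4C3 = 3.
Cage c needs sum 10; hence R4C4 = 2.
Cage a needs product 24; hence R1C1 = 1.
1 is placed in column 2; hence R1C2 = 2.
Cage a has product 24, which forces R2C1 = 2.
The two cells of cage d must have difference 1, leaving R2C2 = 3.
Cage a needs product 24, leaving R3C1 = 3.
Cage c has sum 10, so R3C2 = 4.
2 is placed in row 4, so R4C1 = 4.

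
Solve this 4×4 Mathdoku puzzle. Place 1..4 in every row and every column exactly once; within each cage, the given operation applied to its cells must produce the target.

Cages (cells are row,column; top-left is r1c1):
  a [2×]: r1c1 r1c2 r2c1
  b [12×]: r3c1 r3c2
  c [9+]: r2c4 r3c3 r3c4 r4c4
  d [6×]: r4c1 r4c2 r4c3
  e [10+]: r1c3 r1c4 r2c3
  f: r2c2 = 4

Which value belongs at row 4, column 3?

1

Cage a has product 2; hence r1c1 = 2.
Cage a has product 2, which forces r1c2 = 1.
Row 1 now contains 2, leaving r1c3 = 4.
Row 1 already has 4, which forces r1c4 = 3.
Cage a needs product 2, so r2c1 = 1.
Cage f is given; hence r2c2 = 4.
Column 3 already has 4, which forces r2c3 = 3.
Row 2 already has 4, which forces r2c4 = 2.
4 is placed in column 2, which forces r3c2 = 3.
1 is placed in column 1, leaving r4c1 = 3.
3 is placed in column 2, so r4c2 = 2.
2 is placed in row 4, which forces r4c3 = 1.
1 is placed in row 4, leaving r4c4 = 4.
Row 3 now contains 3; hence r3c1 = 4.
Column 3 already has 1, so r3c3 = 2.
Column 4 already has 4, so r3c4 = 1.
Filled in: 2 1 4 3 / 1 4 3 2 / 4 3 2 1 / 3 2 1 4.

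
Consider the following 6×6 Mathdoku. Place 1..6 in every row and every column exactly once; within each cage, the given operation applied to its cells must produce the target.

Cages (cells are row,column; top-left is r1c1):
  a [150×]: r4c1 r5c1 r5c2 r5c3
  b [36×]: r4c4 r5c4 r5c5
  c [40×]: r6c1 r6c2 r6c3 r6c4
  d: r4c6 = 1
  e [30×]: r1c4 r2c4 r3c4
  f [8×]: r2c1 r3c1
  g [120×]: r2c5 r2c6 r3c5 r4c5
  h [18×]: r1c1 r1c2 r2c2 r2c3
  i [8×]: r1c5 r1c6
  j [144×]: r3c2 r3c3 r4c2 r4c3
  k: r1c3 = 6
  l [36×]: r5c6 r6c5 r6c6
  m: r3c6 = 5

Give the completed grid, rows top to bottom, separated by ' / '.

Cage k is given; hence r1c3 = 6.
Cage m is given, which forces r3c6 = 5.
The 4 cells of cage a must have product 150, so r4c1 = 5.
Cage d is given, which forces r4c6 = 1.
The 4 cells of cage g must have product 120; hence r2c5 = 5.
Cage e needs product 30, which forces r1c4 = 5.
Row 5 needs a 4, and only r5c4 is open for it.
The 3 cells of cage b must have product 36, leaving r4c4 = 3.
The 3 cells of cage b must have product 36, so r5c5 = 3.
Cage l needs product 36; hence r6c6 = 3.
The only place for 2 in row 5 is r5c6.
Cage i needs two cells with product 8; hence r1c5 = 2.
Column 6 already has 2, which forces r1c6 = 4.
Column 6 now contains 4; hence r2c6 = 6.
The 4 cells of cage g must have product 120, so r3c5 = 1.
Cage l has product 36; hence r6c5 = 6.
Row 2 now contains 6; hence r2c4 = 1.
Row 3 already has 1, which forces r3c4 = 6.
Column 5 already has 6, so r4c5 = 4.
Column 4 now contains 1; hence r6c4 = 2.
Cage j has product 144, which forces r4c2 = 6.
Row 4 already has 4, leaving r4c3 = 2.
Cage h needs product 18; hence r2c2 = 2.
Column 3 already has 2, so r2c3 = 3.
3 is placed in column 3, leaving r3c3 = 4.
The 4 cells of cage a must have product 150; hence r5c1 = 6.
Row 2 now contains 2, which forces r2c1 = 4.
Row 3 already has 4, which forces r3c1 = 2.
Row 3 already has 4; hence r3c2 = 3.
4 is placed in column 1; hence r6c1 = 1.
Row 6 already has 1, so r6c3 = 5.
1 is placed in column 1, leaving r1c1 = 3.
3 is placed in column 2, which forces r1c2 = 1.
Cage a has product 150, which forces r5c2 = 5.
5 is placed in column 3, which forces r5c3 = 1.
5 is placed in row 6, leaving r6c2 = 4.

3 1 6 5 2 4 / 4 2 3 1 5 6 / 2 3 4 6 1 5 / 5 6 2 3 4 1 / 6 5 1 4 3 2 / 1 4 5 2 6 3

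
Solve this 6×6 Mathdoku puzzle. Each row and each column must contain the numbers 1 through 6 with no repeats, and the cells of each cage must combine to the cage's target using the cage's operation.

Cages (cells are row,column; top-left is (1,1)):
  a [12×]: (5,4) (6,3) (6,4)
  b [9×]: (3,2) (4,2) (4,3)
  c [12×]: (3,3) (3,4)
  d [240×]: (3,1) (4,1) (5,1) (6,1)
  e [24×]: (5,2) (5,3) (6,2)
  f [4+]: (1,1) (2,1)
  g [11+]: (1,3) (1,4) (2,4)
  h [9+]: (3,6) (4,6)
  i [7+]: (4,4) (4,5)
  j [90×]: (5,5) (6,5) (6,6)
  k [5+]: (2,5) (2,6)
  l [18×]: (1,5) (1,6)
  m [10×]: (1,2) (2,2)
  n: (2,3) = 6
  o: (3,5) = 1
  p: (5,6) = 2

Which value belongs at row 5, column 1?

Cage n is a single given cell, leaving (2,3) = 6.
Cage b has product 9, so (3,2) = 3.
O is a freebie, which forces (3,5) = 1.
Cage b has product 9; hence (4,2) = 1.
The 3 cells of cage b must have product 9, leaving (4,3) = 3.
Cage p is given; hence (5,6) = 2.
The two cells of cage c must have product 12, so (3,3) = 2.
The two cells of cage c must have product 12, leaving (3,4) = 6.
Cage e needs product 24, leaving (5,3) = 1.
1 is placed in column 3; hence (6,3) = 4.
Column 3 now contains 4, leaving (1,3) = 5.
Cage e has product 24; hence (5,2) = 4.
Cage a needs product 12, leaving (5,4) = 3.
Row 6 already has 4, leaving (6,2) = 6.
Cage a needs product 12, leaving (6,4) = 1.
Row 1 already has 5, leaving (1,2) = 2.
Row 1 already has 2, leaving (1,4) = 4.
The two cells of cage m must have product 10, leaving (2,2) = 5.
4 is placed in column 4, leaving (2,4) = 2.
Row 2 already has 2; hence (2,5) = 4.
Column 4 already has 2, so (4,4) = 5.
Row 4 now contains 5, which forces (4,5) = 2.
Row 4 now contains 5, leaving (4,6) = 4.
Cage j has product 90, leaving (5,5) = 6.
6 is placed in column 5, leaving (1,5) = 3.
The two cells of cage l must have product 18, so (1,6) = 6.
Cage k needs two cells with sum 5, which forces (2,6) = 1.
Cage d has product 240, so (3,1) = 4.
Column 6 now contains 4, which forces (3,6) = 5.
4 is placed in row 4, so (4,1) = 6.
6 is placed in row 5; hence (5,1) = 5.
The 4 cells of cage d must have product 240, so (6,1) = 2.
Column 5 already has 3, leaving (6,5) = 5.
5 is placed in column 6, which forces (6,6) = 3.
Row 1 now contains 3, which forces (1,1) = 1.
Row 2 now contains 1, which forces (2,1) = 3.
Completed grid: 1 2 5 4 3 6 / 3 5 6 2 4 1 / 4 3 2 6 1 5 / 6 1 3 5 2 4 / 5 4 1 3 6 2 / 2 6 4 1 5 3.

5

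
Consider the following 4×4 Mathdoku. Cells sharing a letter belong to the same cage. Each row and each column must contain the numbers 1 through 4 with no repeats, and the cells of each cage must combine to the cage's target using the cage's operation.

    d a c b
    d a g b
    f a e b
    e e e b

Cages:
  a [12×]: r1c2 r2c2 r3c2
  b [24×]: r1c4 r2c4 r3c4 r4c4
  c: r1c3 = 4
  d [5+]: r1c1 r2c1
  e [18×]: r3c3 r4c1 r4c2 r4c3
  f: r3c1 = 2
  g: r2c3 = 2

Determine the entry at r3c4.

Cage c is a single given cell, which forces r1c3 = 4.
G is a freebie; hence r2c3 = 2.
F is a freebie; hence r3c1 = 2.
The 4 cells of cage e must have product 18; hence r3c3 = 3.
Column 3 now contains 2, which forces r4c3 = 1.
Cage d's pair has sum 5; hence r1c1 = 1.
Row 1 now contains 1, so r1c2 = 3.
Row 1 now contains 3, so r1c4 = 2.
Cage d's pair has sum 5, which forces r2c1 = 4.
Row 2 now contains 4, which forces r2c2 = 1.
Row 2 now contains 1, leaving r2c4 = 3.
Column 2 already has 1, so r3c2 = 4.
4 is placed in row 3, so r3c4 = 1.
Row 4 now contains 1, which forces r4c1 = 3.
The 4 cells of cage e must have product 18, which forces r4c2 = 2.
Column 4 now contains 3, so r4c4 = 4.
Filled in: 1 3 4 2 / 4 1 2 3 / 2 4 3 1 / 3 2 1 4.

1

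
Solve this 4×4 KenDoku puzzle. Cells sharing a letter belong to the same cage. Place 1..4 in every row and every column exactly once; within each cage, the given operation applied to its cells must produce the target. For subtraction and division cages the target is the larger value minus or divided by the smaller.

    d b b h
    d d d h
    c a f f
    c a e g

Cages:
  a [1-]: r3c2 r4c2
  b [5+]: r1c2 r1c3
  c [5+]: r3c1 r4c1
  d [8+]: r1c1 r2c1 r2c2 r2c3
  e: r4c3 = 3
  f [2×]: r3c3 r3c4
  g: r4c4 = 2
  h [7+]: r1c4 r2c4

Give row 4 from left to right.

Cage e is a single given cell; hence r4c3 = 3.
G is a freebie, which forces r4c4 = 2.
Cage f needs two cells with product 2, so r3c3 = 2.
Column 4 now contains 2, which forces r3c4 = 1.
Row 3 now contains 1, leaving r3c1 = 4.
Row 3 already has 2; hence r3c2 = 3.
The two cells of cage c must have sum 5; hence r4c1 = 1.
Cage a needs two cells with difference 1, which forces r4c2 = 4.
Column 1 already has 1, so r1c1 = 2.
Column 2 now contains 4, which forces r1c2 = 1.
Cage b's pair has sum 5, which forces r1c3 = 4.
4 is placed in row 1, leaving r1c4 = 3.
Cage d has sum 8, which forces r2c1 = 3.
Cage d needs sum 8, leaving r2c2 = 2.
Cage d needs sum 8; hence r2c3 = 1.
Column 4 now contains 3, which forces r2c4 = 4.
Filled in: 2 1 4 3 / 3 2 1 4 / 4 3 2 1 / 1 4 3 2.

1 4 3 2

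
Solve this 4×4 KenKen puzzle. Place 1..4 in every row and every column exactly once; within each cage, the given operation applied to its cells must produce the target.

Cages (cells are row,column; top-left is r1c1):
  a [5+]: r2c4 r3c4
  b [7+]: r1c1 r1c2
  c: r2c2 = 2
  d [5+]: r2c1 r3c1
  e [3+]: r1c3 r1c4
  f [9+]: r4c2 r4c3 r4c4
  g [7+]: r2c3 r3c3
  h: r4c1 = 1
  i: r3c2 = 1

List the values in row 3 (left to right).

2 1 3 4

Cage c is given, so r2c2 = 2.
I is a freebie, leaving r3c2 = 1.
Cage h is a single given cell; hence r4c1 = 1.
The two cells of cage d must have sum 5, which forces r2c1 = 3.
3 is placed in row 2, so r2c3 = 4.
3 is placed in row 2, leaving r2c4 = 1.
Cage d needs two cells with sum 5, which forces r3c1 = 2.
Column 3 already has 4; hence r3c3 = 3.
2 is placed in row 3, so r3c4 = 4.
Column 3 already has 3, which forces r4c3 = 2.
Row 4 already has 2, which forces r4c4 = 3.
3 is placed in column 1, leaving r1c1 = 4.
Cage b's pair has sum 7, so r1c2 = 3.
2 is placed in column 3, leaving r1c3 = 1.
Column 4 now contains 1; hence r1c4 = 2.
Row 4 now contains 3, so r4c2 = 4.
Filled in: 4 3 1 2 / 3 2 4 1 / 2 1 3 4 / 1 4 2 3.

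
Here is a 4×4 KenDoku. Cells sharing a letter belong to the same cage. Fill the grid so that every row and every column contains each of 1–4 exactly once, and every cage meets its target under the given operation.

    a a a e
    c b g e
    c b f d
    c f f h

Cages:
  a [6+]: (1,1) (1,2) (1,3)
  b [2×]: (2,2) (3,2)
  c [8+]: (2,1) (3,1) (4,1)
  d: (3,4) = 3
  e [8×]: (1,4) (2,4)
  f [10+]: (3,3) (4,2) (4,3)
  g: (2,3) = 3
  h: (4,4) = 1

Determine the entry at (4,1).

3

Cage g is a single given cell, leaving (2,3) = 3.
3 is placed in column 3, so (3,3) = 4.
Cage d is given, so (3,4) = 3.
4 is placed in column 3, which forces (4,3) = 2.
Cage h is given, so (4,4) = 1.
Column 3 already has 2, so (1,3) = 1.
Cage c has sum 8, so (2,1) = 4.
4 is placed in row 2; hence (2,4) = 2.
Row 3 already has 3, so (3,1) = 1.
Row 3 now contains 1; hence (3,2) = 2.
Cage c has sum 8, so (4,1) = 3.
The 3 cells of cage f must have sum 10; hence (4,2) = 4.
3 is placed in column 1, which forces (1,1) = 2.
2 is placed in column 2, so (1,2) = 3.
Column 4 already has 2, so (1,4) = 4.
2 is placed in row 2; hence (2,2) = 1.
Filled in: 2 3 1 4 / 4 1 3 2 / 1 2 4 3 / 3 4 2 1.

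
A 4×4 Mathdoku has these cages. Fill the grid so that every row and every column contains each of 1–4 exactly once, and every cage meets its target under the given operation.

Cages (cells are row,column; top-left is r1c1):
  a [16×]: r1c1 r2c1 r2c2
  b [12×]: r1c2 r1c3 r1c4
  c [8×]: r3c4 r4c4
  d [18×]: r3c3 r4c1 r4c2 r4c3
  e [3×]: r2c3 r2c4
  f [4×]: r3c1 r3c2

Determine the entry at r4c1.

3

Cage d has product 18, so r3c3 = 3.
Column 3 now contains 3, which forces r2c3 = 1.
The two cells of cage e must have product 3, leaving r2c4 = 3.
1 is placed in column 3; hence r4c3 = 2.
Row 4 already has 2, which forces r4c4 = 4.
The 3 cells of cage a must have product 16, so r1c1 = 2.
Cage b needs product 12, leaving r1c2 = 3.
1 is placed in column 3, leaving r1c3 = 4.
Column 4 already has 4, which forces r1c4 = 1.
Row 2 now contains 1, leaving r2c1 = 4.
Cage a has product 16, so r2c2 = 2.
Column 1 now contains 4, which forces r3c1 = 1.
Row 3 now contains 1, so r3c2 = 4.
Column 4 already has 4, which forces r3c4 = 2.
1 is placed in column 1; hence r4c1 = 3.
Column 2 already has 3, leaving r4c2 = 1.
The full grid is 2 3 4 1 / 4 2 1 3 / 1 4 3 2 / 3 1 2 4.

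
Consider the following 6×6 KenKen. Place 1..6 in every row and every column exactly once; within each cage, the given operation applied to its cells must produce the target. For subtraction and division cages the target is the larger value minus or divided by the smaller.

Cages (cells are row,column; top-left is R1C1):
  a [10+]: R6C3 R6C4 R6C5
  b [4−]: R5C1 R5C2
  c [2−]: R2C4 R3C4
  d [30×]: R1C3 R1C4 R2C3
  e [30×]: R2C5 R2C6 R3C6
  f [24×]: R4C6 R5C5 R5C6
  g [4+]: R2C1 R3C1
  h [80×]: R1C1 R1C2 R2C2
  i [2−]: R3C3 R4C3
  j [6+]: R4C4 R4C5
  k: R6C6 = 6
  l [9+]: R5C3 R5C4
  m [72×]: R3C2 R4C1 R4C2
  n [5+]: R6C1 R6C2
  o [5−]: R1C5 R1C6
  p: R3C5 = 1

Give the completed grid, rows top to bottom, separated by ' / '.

4 5 3 2 6 1 / 1 4 5 6 3 2 / 3 6 2 4 1 5 / 6 2 4 1 5 3 / 5 1 6 3 2 4 / 2 3 1 5 4 6

Cage h has product 80, so R1C1 = 4.
The 3 cells of cage h must have product 80, so R1C2 = 5.
Cage h needs product 80; hence R2C2 = 4.
Cage p is given, leaving R3C5 = 1.
Cage k is a single given cell; hence R6C6 = 6.
Column 5 already has 1, so R1C5 = 6.
Column 6 now contains 6, so R1C6 = 1.
Cage g needs two cells with sum 4, which forces R2C1 = 1.
Cage d needs product 30, leaving R2C3 = 5.
Row 3 now contains 1; hence R3C1 = 3.
Cage m has product 72, leaving R3C2 = 6.
Cage m has product 72, so R4C1 = 6.
Cage m has product 72, leaving R4C2 = 2.
2 is placed in column 2, which forces R5C2 = 1.
3 is placed in column 1, so R6C1 = 2.
2 is placed in column 2, which forces R6C2 = 3.
Cage i's pair has difference 2; hence R3C3 = 2.
Cage e needs product 30, leaving R3C6 = 5.
The two cells of cage i must have difference 2, so R4C3 = 4.
Cage j needs two cells with sum 6, leaving R4C4 = 1.
Cage j's pair has sum 6; hence R4C5 = 5.
4 is placed in row 4; hence R4C6 = 3.
Column 1 already has 2, so R5C1 = 5.
Column 3 already has 4, which forces R6C3 = 1.
5 is placed in column 5; hence R6C5 = 4.
Column 3 now contains 2; hence R1C3 = 3.
The 3 cells of cage d must have product 30, which forces R1C4 = 2.
2 is placed in column 4, so R2C4 = 6.
The 3 cells of cage e must have product 30, which forces R2C5 = 3.
3 is placed in column 6; hence R2C6 = 2.
5 is placed in row 3, so R3C4 = 4.
Column 3 now contains 3, which forces R5C3 = 6.
6 is placed in column 4, so R5C4 = 3.
Cage f has product 24, which forces R5C5 = 2.
The 3 cells of cage f must have product 24, leaving R5C6 = 4.
Row 6 already has 4; hence R6C4 = 5.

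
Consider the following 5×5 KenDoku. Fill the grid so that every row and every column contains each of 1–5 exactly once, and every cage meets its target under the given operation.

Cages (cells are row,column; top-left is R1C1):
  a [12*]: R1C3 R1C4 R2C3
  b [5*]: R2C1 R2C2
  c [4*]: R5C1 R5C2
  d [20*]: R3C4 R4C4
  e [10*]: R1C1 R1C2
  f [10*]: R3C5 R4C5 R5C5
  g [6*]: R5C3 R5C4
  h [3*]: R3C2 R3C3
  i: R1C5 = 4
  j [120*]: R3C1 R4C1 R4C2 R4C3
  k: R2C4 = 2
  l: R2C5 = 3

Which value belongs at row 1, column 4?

I is a freebie; hence R1C5 = 4.
Cage k is a single given cell, leaving R2C4 = 2.
Cage l is a single given cell, so R2C5 = 3.
Column 4 already has 2, so R5C4 = 3.
Cage a needs product 12, leaving R1C3 = 3.
Column 4 already has 3, which forces R1C4 = 1.
The 3 cells of cage a must have product 12; hence R2C3 = 4.
3 is placed in column 3, so R3C3 = 1.
Row 5 now contains 3, which forces R5C3 = 2.
1 is placed in row 3, leaving R3C2 = 3.
2 is placed in column 3, leaving R4C3 = 5.
5 is placed in row 4, leaving R4C4 = 4.
Cage j needs product 120; hence R3C1 = 4.
4 is placed in column 4, so R3C4 = 5.
Row 3 already has 5, which forces R3C5 = 2.
The 4 cells of cage j must have product 120, which forces R4C1 = 3.
Row 4 already has 4; hence R4C2 = 2.
Column 5 now contains 2, so R4C5 = 1.
Column 1 already has 4, which forces R5C1 = 1.
Row 5 already has 1; hence R5C2 = 4.
Column 5 already has 1, which forces R5C5 = 5.
The two cells of cage e must have product 10, so R1C1 = 2.
2 is placed in column 2, so R1C2 = 5.
Column 1 now contains 1, so R2C1 = 5.
The two cells of cage b must have product 5, which forces R2C2 = 1.
Filled in: 2 5 3 1 4 / 5 1 4 2 3 / 4 3 1 5 2 / 3 2 5 4 1 / 1 4 2 3 5.

1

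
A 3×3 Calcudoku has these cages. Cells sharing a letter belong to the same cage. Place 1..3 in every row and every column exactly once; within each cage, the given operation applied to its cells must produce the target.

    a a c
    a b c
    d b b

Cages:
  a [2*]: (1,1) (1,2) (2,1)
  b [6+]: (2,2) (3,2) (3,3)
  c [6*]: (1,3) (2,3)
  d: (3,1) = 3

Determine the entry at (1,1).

Cage a needs product 2, which forces (1,1) = 2.
The 3 cells of cage a must have product 2, which forces (1,2) = 1.
Row 1 now contains 2, so (1,3) = 3.
The 3 cells of cage a must have product 2, leaving (2,1) = 1.
3 is placed in column 3; hence (2,3) = 2.
D is a freebie, so (3,1) = 3.
Row 3 now contains 3, which forces (3,2) = 2.
2 is placed in column 3, leaving (3,3) = 1.
2 is placed in row 2, so (2,2) = 3.
The full grid is 2 1 3 / 1 3 2 / 3 2 1.

2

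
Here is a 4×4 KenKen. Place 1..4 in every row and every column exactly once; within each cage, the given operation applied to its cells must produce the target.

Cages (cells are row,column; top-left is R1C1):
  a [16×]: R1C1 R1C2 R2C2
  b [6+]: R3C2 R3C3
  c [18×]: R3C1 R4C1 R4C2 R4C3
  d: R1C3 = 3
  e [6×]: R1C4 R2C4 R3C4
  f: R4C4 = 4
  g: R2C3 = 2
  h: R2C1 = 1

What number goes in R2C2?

Cage d is a single given cell; hence R1C3 = 3.
Cage h is given, leaving R2C1 = 1.
G is a freebie, so R2C3 = 2.
Row 2 now contains 2, leaving R2C4 = 3.
Cage c has product 18, which forces R3C1 = 3.
2 is placed in column 3, leaving R3C3 = 4.
Column 1 already has 1, so R4C1 = 2.
2 is placed in column 3; hence R4C3 = 1.
Cage f is given, so R4C4 = 4.
Column 1 now contains 2, which forces R1C1 = 4.
Cage a needs product 16, leaving R1C2 = 1.
Row 1 already has 1, leaving R1C4 = 2.
Row 2 now contains 2, which forces R2C2 = 4.
Row 3 already has 4, which forces R3C2 = 2.
Column 4 already has 2; hence R3C4 = 1.
Row 4 now contains 1; hence R4C2 = 3.
Filled in: 4 1 3 2 / 1 4 2 3 / 3 2 4 1 / 2 3 1 4.

4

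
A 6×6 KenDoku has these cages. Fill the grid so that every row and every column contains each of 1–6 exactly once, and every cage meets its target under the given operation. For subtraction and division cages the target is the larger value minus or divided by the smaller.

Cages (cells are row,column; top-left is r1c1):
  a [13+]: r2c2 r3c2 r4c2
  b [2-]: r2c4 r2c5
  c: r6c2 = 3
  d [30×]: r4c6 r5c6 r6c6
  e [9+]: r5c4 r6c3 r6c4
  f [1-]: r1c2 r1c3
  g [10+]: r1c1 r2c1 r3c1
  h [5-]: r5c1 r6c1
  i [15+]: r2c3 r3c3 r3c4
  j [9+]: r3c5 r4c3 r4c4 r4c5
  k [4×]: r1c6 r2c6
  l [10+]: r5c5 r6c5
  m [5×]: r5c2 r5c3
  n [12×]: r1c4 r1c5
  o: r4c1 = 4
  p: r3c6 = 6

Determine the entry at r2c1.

Cage p is given, which forces r3c6 = 6.
Cage o is a single given cell, which forces r4c1 = 4.
Cage c is given, so r6c2 = 3.
Cage i has sum 15; hence r2c3 = 6.
Cage a needs sum 13, leaving r4c2 = 6.
Column 2 needs a 4, and only r1c2 is open for it.
Row 1 already has 4, which forces r1c6 = 1.
The two cells of cage k must have product 4, leaving r2c6 = 4.
The only place for 1 in column 2 is r5c2.
1 is placed in row 5, so r5c1 = 6.
1 is placed in row 5, which forces r5c3 = 5.
Row 5 already has 6, leaving r5c5 = 4.
Cage h's pair has difference 5, leaving r6c1 = 1.
Column 5 now contains 4, so r6c5 = 6.
5 is placed in column 3; hence r1c3 = 3.
The two cells of cage n must have product 12, so r1c4 = 6.
Column 5 now contains 6; hence r1c5 = 2.
5 is placed in column 3, so r3c3 = 4.
Cage i has sum 15, leaving r3c4 = 5.
Column 3 now contains 4, leaving r6c3 = 2.
Row 6 already has 2, leaving r6c4 = 4.
Row 6 already has 2, leaving r6c6 = 5.
2 is placed in row 1, which forces r1c1 = 5.
Cage a has sum 13, leaving r2c2 = 5.
Row 3 already has 5, which forces r3c2 = 2.
The 4 cells of cage j must have sum 9, so r3c5 = 1.
Column 3 now contains 2; hence r4c3 = 1.
The 4 cells of cage j must have sum 9, leaving r4c4 = 2.
Cage j needs sum 9; hence r4c5 = 5.
2 is placed in row 4; hence r4c6 = 3.
Cage e needs sum 9; hence r5c4 = 3.
Column 6 now contains 3; hence r5c6 = 2.
Cage g needs sum 10, which forces r2c1 = 2.
Column 4 already has 3, so r2c4 = 1.
1 is placed in column 5, which forces r2c5 = 3.
Row 3 now contains 2; hence r3c1 = 3.
Filled in: 5 4 3 6 2 1 / 2 5 6 1 3 4 / 3 2 4 5 1 6 / 4 6 1 2 5 3 / 6 1 5 3 4 2 / 1 3 2 4 6 5.

2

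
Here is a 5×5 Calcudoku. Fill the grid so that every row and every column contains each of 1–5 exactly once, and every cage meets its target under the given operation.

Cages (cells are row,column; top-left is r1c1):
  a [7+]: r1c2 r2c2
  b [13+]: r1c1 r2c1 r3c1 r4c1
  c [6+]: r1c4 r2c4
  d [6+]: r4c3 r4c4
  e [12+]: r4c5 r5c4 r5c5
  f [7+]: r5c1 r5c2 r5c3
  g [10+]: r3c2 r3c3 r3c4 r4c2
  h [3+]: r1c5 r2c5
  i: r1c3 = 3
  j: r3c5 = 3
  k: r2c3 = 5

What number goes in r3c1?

I is a freebie; hence r1c3 = 3.
K is a freebie, leaving r2c3 = 5.
Cage j is given, which forces r3c5 = 3.
In row 5, 3 can only go at r5c4, so r5c4 = 3.
The only place for 5 in row 5 is r5c5.
Column 5 already has 5, so r4c5 = 4.
The two cells of cage d must have sum 6; hence r4c3 = 1.
The two cells of cage d must have sum 6, so r4c4 = 5.
5 is placed in row 4; hence r4c1 = 3.
3 is placed in row 4; hence r4c2 = 2.
The two cells of cage a must have sum 7; hence r1c2 = 4.
Row 1 already has 4, so r1c4 = 2.
Row 1 already has 2; hence r1c5 = 1.
2 is placed in column 2, so r2c2 = 3.
Column 4 now contains 2; hence r2c4 = 4.
Column 5 now contains 1, which forces r2c5 = 2.
Cage g has sum 10; hence r3c2 = 5.
Cage g needs sum 10, so r3c3 = 2.
Cage g has sum 10, leaving r3c4 = 1.
4 is placed in column 2, which forces r5c2 = 1.
Column 3 already has 2; hence r5c3 = 4.
Row 1 already has 1, so r1c1 = 5.
Row 2 already has 4, so r2c1 = 1.
Row 3 already has 1, which forces r3c1 = 4.
Row 5 already has 4; hence r5c1 = 2.
Completed grid: 5 4 3 2 1 / 1 3 5 4 2 / 4 5 2 1 3 / 3 2 1 5 4 / 2 1 4 3 5.

4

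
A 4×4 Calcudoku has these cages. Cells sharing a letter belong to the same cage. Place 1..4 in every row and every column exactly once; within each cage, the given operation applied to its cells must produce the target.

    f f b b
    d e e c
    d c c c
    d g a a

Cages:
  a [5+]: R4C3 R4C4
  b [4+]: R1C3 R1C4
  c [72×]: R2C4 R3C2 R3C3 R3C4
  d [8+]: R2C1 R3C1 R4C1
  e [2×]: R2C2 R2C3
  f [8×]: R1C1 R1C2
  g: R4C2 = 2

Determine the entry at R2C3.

Cage c needs product 72, which forces R2C4 = 3.
G is a freebie, which forces R4C2 = 2.
Cage f's pair has product 8; hence R1C1 = 2.
Column 2 now contains 2, which forces R1C2 = 4.
Cage b's pair has sum 4; hence R1C3 = 3.
Column 4 already has 3; hence R1C4 = 1.
Column 2 now contains 2, so R2C2 = 1.
Cage e needs two cells with product 2, which forces R2C3 = 2.
Column 2 now contains 4; hence R3C2 = 3.
Column 3 now contains 2, which forces R3C3 = 4.
Row 3 now contains 4, leaving R3C4 = 2.
Column 3 already has 4, leaving R4C3 = 1.
1 is placed in column 4, which forces R4C4 = 4.
Row 2 now contains 1, leaving R2C1 = 4.
Row 3 now contains 4, so R3C1 = 1.
4 is placed in row 4, so R4C1 = 3.
The full grid is 2 4 3 1 / 4 1 2 3 / 1 3 4 2 / 3 2 1 4.

2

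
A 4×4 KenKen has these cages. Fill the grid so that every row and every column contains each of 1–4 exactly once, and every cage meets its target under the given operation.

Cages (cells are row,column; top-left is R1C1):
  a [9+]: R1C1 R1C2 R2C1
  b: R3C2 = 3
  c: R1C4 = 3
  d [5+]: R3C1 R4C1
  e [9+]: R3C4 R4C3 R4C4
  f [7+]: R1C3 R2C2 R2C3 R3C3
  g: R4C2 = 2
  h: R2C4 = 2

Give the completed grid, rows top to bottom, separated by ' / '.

Cage c is given, so R1C4 = 3.
The 4 cells of cage f must have sum 7; hence R2C2 = 1.
Cage h is given, so R2C4 = 2.
B is a freebie, which forces R3C2 = 3.
Column 4 already has 2, which forces R3C4 = 4.
Cage g is given, which forces R4C2 = 2.
Column 4 already has 4, leaving R4C4 = 1.
Column 2 already has 2, so R1C2 = 4.
2 is placed in row 2, which forces R2C3 = 3.
The 3 cells of cage e must have sum 9; hence R4C3 = 4.
Cage a has sum 9; hence R1C1 = 1.
Row 1 now contains 1, leaving R1C3 = 2.
Row 2 already has 3, leaving R2C1 = 4.
Cage d's pair has sum 5, which forces R3C1 = 2.
Column 3 now contains 2, leaving R3C3 = 1.
Row 4 already has 4, leaving R4C1 = 3.

1 4 2 3 / 4 1 3 2 / 2 3 1 4 / 3 2 4 1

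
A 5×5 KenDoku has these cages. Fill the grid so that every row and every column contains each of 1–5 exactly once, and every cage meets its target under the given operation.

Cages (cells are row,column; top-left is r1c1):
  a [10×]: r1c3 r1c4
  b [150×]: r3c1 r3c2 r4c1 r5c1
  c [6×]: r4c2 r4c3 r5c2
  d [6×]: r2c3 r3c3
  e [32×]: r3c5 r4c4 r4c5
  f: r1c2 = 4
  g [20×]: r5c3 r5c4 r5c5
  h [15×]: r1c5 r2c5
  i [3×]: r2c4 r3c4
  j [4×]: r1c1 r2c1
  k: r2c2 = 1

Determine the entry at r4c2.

Cage f is a single given cell, leaving r1c2 = 4.
Cage k is a single given cell, leaving r2c2 = 1.
Row 2 now contains 1, leaving r2c4 = 3.
Row 2 now contains 3, so r2c5 = 5.
The 4 cells of cage b must have product 150; hence r3c2 = 5.
Column 4 already has 3, leaving r3c4 = 1.
Cage e needs product 32; hence r3c5 = 4.
Cage e needs product 32, which forces r4c4 = 4.
The 3 cells of cage e must have product 32, which forces r4c5 = 2.
Column 4 already has 4, which forces r5c4 = 5.
4 is placed in column 5, so r5c5 = 1.
Row 1 already has 4, so r1c1 = 1.
Cage a needs two cells with product 10; hence r1c3 = 5.
Column 4 now contains 5, so r1c4 = 2.
Column 5 now contains 5; hence r1c5 = 3.
Row 2 now contains 1, so r2c1 = 4.
Row 2 now contains 3, which forces r2c3 = 2.
Cage d needs two cells with product 6; hence r3c3 = 3.
The 4 cells of cage b must have product 150, so r4c1 = 5.
Row 4 already has 2; hence r4c2 = 3.
Cage c has product 6, which forces r4c3 = 1.
Cage c has product 6, which forces r5c2 = 2.
1 is placed in row 5; hence r5c3 = 4.
3 is placed in row 3, which forces r3c1 = 2.
2 is placed in row 5, which forces r5c1 = 3.
The full grid is 1 4 5 2 3 / 4 1 2 3 5 / 2 5 3 1 4 / 5 3 1 4 2 / 3 2 4 5 1.

3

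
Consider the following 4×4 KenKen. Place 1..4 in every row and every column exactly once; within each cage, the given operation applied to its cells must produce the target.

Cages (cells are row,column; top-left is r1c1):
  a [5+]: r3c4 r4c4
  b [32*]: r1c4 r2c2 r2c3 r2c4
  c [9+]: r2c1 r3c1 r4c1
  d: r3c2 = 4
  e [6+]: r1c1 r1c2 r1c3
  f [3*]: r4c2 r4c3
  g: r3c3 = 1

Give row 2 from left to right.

3 2 4 1

Cage b needs product 32, leaving r1c4 = 4.
Cage d is a single given cell, so r3c2 = 4.
G is a freebie, leaving r3c3 = 1.
Column 3 already has 1; hence r4c3 = 3.
Column 3 already has 3, leaving r1c3 = 2.
The 4 cells of cage b must have product 32, which forces r2c3 = 4.
The two cells of cage a must have sum 5, so r3c4 = 3.
Row 4 now contains 3, so r4c2 = 1.
Cage a's pair has sum 5, so r4c4 = 2.
The 3 cells of cage e must have sum 6, so r1c1 = 1.
Column 2 already has 1, which forces r1c2 = 3.
Cage c needs sum 9; hence r2c1 = 3.
Column 2 already has 1, leaving r2c2 = 2.
Column 4 already has 2; hence r2c4 = 1.
3 is placed in row 3, leaving r3c1 = 2.
Row 4 already has 2, so r4c1 = 4.
The full grid is 1 3 2 4 / 3 2 4 1 / 2 4 1 3 / 4 1 3 2.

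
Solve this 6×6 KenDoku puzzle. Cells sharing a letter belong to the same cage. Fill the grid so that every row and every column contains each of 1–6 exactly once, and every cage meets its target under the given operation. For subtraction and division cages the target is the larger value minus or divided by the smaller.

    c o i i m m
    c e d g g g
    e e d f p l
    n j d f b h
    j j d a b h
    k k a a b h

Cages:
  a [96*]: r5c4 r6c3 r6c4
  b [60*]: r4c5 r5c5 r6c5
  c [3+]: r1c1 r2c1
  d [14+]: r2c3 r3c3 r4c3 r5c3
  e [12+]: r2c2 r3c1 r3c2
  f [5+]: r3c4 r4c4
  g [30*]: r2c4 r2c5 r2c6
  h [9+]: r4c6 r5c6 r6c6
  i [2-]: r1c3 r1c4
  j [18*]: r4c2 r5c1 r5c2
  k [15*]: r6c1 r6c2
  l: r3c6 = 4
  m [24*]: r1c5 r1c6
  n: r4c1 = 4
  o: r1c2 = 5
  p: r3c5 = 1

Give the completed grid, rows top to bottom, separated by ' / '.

2 5 3 1 4 6 / 1 4 6 5 3 2 / 6 2 5 3 1 4 / 4 6 1 2 5 3 / 3 1 2 4 6 5 / 5 3 4 6 2 1

Cage o is given; hence r1c2 = 5.
P is a freebie; hence r3c5 = 1.
Cage l is a single given cell, which forces r3c6 = 4.
Cage n is given, which forces r4c1 = 4.
Cage a needs product 96; hence r5c4 = 4.
5 is placed in column 2, leaving r6c2 = 3.
Cage a has product 96, which forces r6c3 = 4.
The 3 cells of cage a must have product 96, leaving r6c4 = 6.
Cage m needs two cells with product 24; hence r1c5 = 4.
Column 6 now contains 4; hence r1c6 = 6.
Cage j needs product 18; hence r5c1 = 3.
Row 6 already has 3, which forces r6c1 = 5.
5 is placed in row 6, leaving r6c5 = 2.
Row 6 now contains 2, leaving r6c6 = 1.
Cage e needs sum 12, which forces r2c2 = 4.
Cage h needs sum 9, so r4c6 = 3.
Cage h needs sum 9, so r5c6 = 5.
5 is placed in column 6, so r2c6 = 2.
Cage f needs two cells with sum 5, so r3c4 = 3.
Row 4 now contains 3, which forces r4c4 = 2.
Cage b needs product 60; hence r4c5 = 5.
5 is placed in row 5, so r5c5 = 6.
The two cells of cage c must have sum 3, which forces r1c1 = 2.
The two cells of cage i must have difference 2, leaving r1c3 = 3.
3 is placed in column 4; hence r1c4 = 1.
Row 2 now contains 2, so r2c1 = 1.
3 is placed in column 4, which forces r2c4 = 5.
Column 5 now contains 5, which forces r2c5 = 3.
Column 1 now contains 2, which forces r3c1 = 6.
Row 3 already has 6, so r3c2 = 2.
Row 3 now contains 2, so r3c3 = 5.
Cage j needs product 18, which forces r4c2 = 6.
Row 4 already has 6, which forces r4c3 = 1.
6 is placed in row 5; hence r5c2 = 1.
Column 3 already has 1, so r5c3 = 2.
5 is placed in row 2; hence r2c3 = 6.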